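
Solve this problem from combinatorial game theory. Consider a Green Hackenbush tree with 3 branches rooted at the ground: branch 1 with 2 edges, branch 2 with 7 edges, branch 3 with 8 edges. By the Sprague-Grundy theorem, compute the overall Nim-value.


The tree has 3 branches from the ground vertex.
In Green Hackenbush, the Nim-value of a simple path of length k is k.
Branch 1: length 2, Nim-value = 2
Branch 2: length 7, Nim-value = 7
Branch 3: length 8, Nim-value = 8
Total Nim-value = XOR of all branch values:
0 XOR 2 = 2
2 XOR 7 = 5
5 XOR 8 = 13
Nim-value of the tree = 13

13


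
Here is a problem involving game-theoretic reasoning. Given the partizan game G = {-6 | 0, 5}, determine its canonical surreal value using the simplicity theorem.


Left options: {-6}, max = -6
Right options: {0, 5}, min = 0
All options are numbers and max(Left) < min(Right), so by the simplicity theorem the value is the simplest (earliest-born) number strictly between -6 and 0.
Integers -5 through -1 all lie strictly between -6 and 0.
Among integers, the simplest (lowest birthday = smallest |n|; 0 is born on day 0, +-n on day n) is -1.
No non-integer in the interval can be simpler: if x is a non-integer in the interval, then floor(x) or ceil(x) also lies in the interval (the interval contains an integer), and both are proper prefixes of x's sign expansion, i.e. born earlier. So the game value is -1.
Game value = -1

-1


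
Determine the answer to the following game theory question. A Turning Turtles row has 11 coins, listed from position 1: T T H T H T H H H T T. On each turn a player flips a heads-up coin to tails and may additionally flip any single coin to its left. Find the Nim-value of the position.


Coins: T T H T H T H H H T T
Key fact: a single head at position k behaves exactly like a Nim heap of size k (turning it to T and optionally flipping a coin at j < k corresponds to moving the heap from k to j, or to 0), and heads combine as a disjunctive sum (two heads at the same place would cancel, matching j XOR j = 0). So the Nim-value is the XOR of the 1-indexed positions of the heads.
Face-up positions (1-indexed): [3, 5, 7, 8, 9]
XOR 0 with 3: 0 XOR 3 = 3
XOR 3 with 5: 3 XOR 5 = 6
XOR 6 with 7: 6 XOR 7 = 1
XOR 1 with 8: 1 XOR 8 = 9
XOR 9 with 9: 9 XOR 9 = 0
Nim-value = 0

0


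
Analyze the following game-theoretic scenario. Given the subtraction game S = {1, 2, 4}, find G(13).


The subtraction set is S = {1, 2, 4}.
G(k) = mex{ G(k - s) : s in S, s <= k }. We compute iteratively: G(0) = 0.
G(1) = mex({0}) = 1
G(2) = mex({0, 1}) = 2
G(3) = mex({1, 2}) = 0
G(4) = mex({0, 2}) = 1
G(5) = mex({0, 1}) = 2
G(6) = mex({1, 2}) = 0
Observe that G(3)..G(6) = 0, 1, 2, 0 repeats G(0)..G(3) = 0, 1, 2, 0.
For k >= max(S) = 4, G(k) is determined by the previous 4 values G(k-4)..G(k-1); a window of 4 consecutive values has recurred shifted by 3, so by induction G(k + 3) = G(k) for all k >= 0: the sequence is periodic from the start with period 3.
One period: G(0..2) = 0, 1, 2.
13 mod 3 = 1, so G(13) = G(1) = 1.

1


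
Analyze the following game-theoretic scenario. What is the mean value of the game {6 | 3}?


Game = {6 | 3}, a switch {a | b} with numbers a > b.
Its thermograph has left wall a - t and right wall b + t, which meet at t = (a - b)/2, where both equal (a + b)/2. So the mast (mean value) is at (a + b)/2.
Mean = (6 + (3))/2 = 9/2 = 9/2

9/2


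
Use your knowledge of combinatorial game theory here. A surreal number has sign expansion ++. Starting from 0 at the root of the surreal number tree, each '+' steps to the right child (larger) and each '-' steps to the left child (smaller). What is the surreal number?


Sign expansion: ++
Rule: track bounds (lo, hi), initially (-inf, +inf). On '+', the current value becomes lo and we move to the simplest number in (value, hi): value + 1 if hi = +inf, otherwise the midpoint (value + hi)/2. On '-', the current value becomes hi and we move to value - 1 if lo = -inf, otherwise the midpoint (lo + value)/2.
Start at 0.
Step 1: sign = +, move right. Bounds: (0, +inf). Value = 1
Step 2: sign = +, move right. Bounds: (1, +inf). Value = 2
The surreal number with sign expansion ++ is 2.

2


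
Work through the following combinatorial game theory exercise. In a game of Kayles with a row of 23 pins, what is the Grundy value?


Kayles: a move removes 1 or 2 adjacent pins from a contiguous row.
Removing pins from a row of k leaves two independent rows (a, b) with a + b = k - 1 (one pin) or a + b = k - 2 (two pins); an end removal gives a = 0.
By Sprague-Grundy, G(k) = mex{ G(a) XOR G(b) } over all these splits. G(0) = 0.
G(1): splits (0,0):0^0=0 -> mex({0}) = 1
G(2): splits (0,1):0^1=1 (0,0):0^0=0 -> mex({0, 1}) = 2
G(3): splits (0,2):0^2=2 (1,1):1^1=0 (0,1):0^1=1 -> mex({0, 1, 2}) = 3
G(4): splits (0,3):0^3=3 (1,2):1^2=3 (0,2):0^2=2 (1,1):1^1=0 -> mex({0, 2, 3}) = 1
G(5): splits (0,4):0^1=1 (1,3):1^3=2 (2,2):2^2=0 (0,3):0^3=3 (1,2):1^2=3 -> mex({0, 1, 2, 3}) = 4
G(6) = mex({0, 1, 2, 4}) = 3
G(7) = mex({0, 1, 3, 4, 5}) = 2
G(8) = mex({0, 2, 3, 5, 6}) = 1
G(9) = mex({0, 1, 2, 3, 6, 7}) = 4
G(10) = mex({0, 1, 3, 4, 5, 7}) = 2
G(11) = mex({0, 1, 2, 3, 4, 5}) = 6
G(12) = mex({0, 1, 2, 3, 5, 6, 7}) = 4
G(13) = mex({0, 2, 3, 4, 6, 7}) = 1
G(14) = mex({0, 1, 4, 5, 6, 7}) = 2
G(15) = mex({0, 1, 2, 3, 4, 5, 6}) = 7
G(16) = mex({0, 2, 3, 5, 6, 7}) = 1
G(17) = mex({0, 1, 2, 3, 5, 6, 7}) = 4
G(18) = mex({0, 1, 2, 4, 5, 6}) = 3
G(19) = mex({0, 1, 3, 4, 5, 7}) = 2
G(20) = mex({0, 2, 3, 4, 5, 6, 7}) = 1
G(21) = mex({0, 1, 2, 3, 5, 6, 7}) = 4
G(22) = mex({0, 1, 2, 3, 4, 5, 7}) = 6
G(23) = mex({0, 1, 2, 3, 4, 5, 6}) = 7
Therefore G(23) = 7.

7


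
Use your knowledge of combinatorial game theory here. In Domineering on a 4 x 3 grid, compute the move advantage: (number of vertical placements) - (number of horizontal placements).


Board is 4 x 3 (rows x cols).
Left (vertical) placements: (rows-1) * cols = 3 * 3 = 9
Right (horizontal) placements: rows * (cols-1) = 4 * 2 = 8
Advantage = Left - Right = 9 - 8 = 1

1


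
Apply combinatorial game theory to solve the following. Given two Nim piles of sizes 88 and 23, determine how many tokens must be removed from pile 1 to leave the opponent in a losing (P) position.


Piles: 88 and 23
Current XOR: 88 XOR 23 = 79 (non-zero, so this is an N-position).
To make the XOR zero, we need to find a move that balances the piles.
For pile 1 (size 88): target = 88 XOR 79 = 23
We reduce pile 1 from 88 to 23.
Tokens removed: 88 - 23 = 65
Verification: 23 XOR 23 = 0

65


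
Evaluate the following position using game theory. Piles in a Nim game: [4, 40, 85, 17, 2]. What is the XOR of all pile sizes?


We need the XOR (exclusive or) of all pile sizes.
After XOR-ing pile 1 (size 4): 0 XOR 4 = 4
After XOR-ing pile 2 (size 40): 4 XOR 40 = 44
After XOR-ing pile 3 (size 85): 44 XOR 85 = 121
After XOR-ing pile 4 (size 17): 121 XOR 17 = 104
After XOR-ing pile 5 (size 2): 104 XOR 2 = 106
The Nim-value of this position is 106.

106


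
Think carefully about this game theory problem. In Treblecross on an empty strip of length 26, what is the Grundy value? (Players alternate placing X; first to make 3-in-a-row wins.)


Treblecross: place X on empty cells; 3-in-a-row wins.
Playing within two cells of an existing X lets the opponent win at once, so sensible play treats the cells i-2..i+2 around each X as dead. The player left with no safe cell loses, so this is a normal-play take-away game on strips of safe cells.
Placing X at cell i (0-indexed) of a strip of k safe cells leaves independent strips of sizes max(0, i-2) and max(0, k-i-3). Hence G(k) = mex{ G(max(0,i-2)) XOR G(max(0,k-i-3)) : 0 <= i < k }, with G(0) = 0.
G(1): splits (0,0):0^0=0 -> mex({0}) = 1
G(2): splits (0,0):0^0=0 -> mex({0}) = 1
G(3): splits (0,0):0^0=0 -> mex({0}) = 1
G(4): splits (0,1):0^1=1 (0,0):0^0=0 -> mex({0, 1}) = 2
G(5): splits (0,2):0^1=1 (0,1):0^1=1 (0,0):0^0=0 -> mex({0, 1}) = 2
G(6) = mex({1}) = 0
G(7) = mex({0, 1, 2}) = 3
G(8) = mex({0, 1, 2}) = 3
G(9) = mex({0, 2}) = 1
G(10) = mex({0, 2, 3}) = 1
G(11) = mex({0, 3}) = 1
G(12) = mex({1, 3}) = 0
G(13) = mex({0, 1, 2, 3}) = 4
G(14) = mex({0, 1, 2}) = 3
G(15) = mex({0, 1, 2}) = 3
G(16) = mex({0, 1, 2, 4}) = 3
G(17) = mex({0, 1, 3, 4}) = 2
G(18) = mex({0, 1, 3, 4}) = 2
G(19) = mex({0, 1, 3, 5}) = 2
G(20) = mex({0, 1, 2, 3, 5}) = 4
G(21) = mex({0, 1, 2, 3, 5}) = 4
G(22) = mex({1, 2, 6}) = 0
G(23) = mex({0, 1, 2, 3, 4, 6}) = 5
G(24) = mex({0, 1, 2, 3, 4}) = 5
G(25) = mex({0, 1, 3, 4, 7}) = 2
G(26) = mex({0, 1, 3, 4, 5, 7}) = 2
Therefore G(26) = 2.

2


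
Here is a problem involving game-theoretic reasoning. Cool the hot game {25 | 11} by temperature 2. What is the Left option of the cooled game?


Original game: {25 | 11} (a switch {a | b} with a > b).
Cooling by t (for t below the temperature (a - b)/2 = 7) taxes each move by t: {a | b} cooled by t is {a - t | b + t}.
Cooling amount: t = 2
Cooled Left option: 25 - 2 = 23
Cooled Right option: 11 + 2 = 13
Cooled game: {23 | 13}
Left option = 23

23


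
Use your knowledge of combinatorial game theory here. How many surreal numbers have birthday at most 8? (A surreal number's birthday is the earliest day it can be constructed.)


Day 0: {|} = 0 is born. Count = 1.
Day n: the number of surreal numbers born by day n is 2^(n+1) - 1.
By day 0: 2^1 - 1 = 1
By day 1: 2^2 - 1 = 3
By day 2: 2^3 - 1 = 7
By day 3: 2^4 - 1 = 15
By day 4: 2^5 - 1 = 31
By day 5: 2^6 - 1 = 63
By day 6: 2^7 - 1 = 127
By day 7: 2^8 - 1 = 255
By day 8: 2^9 - 1 = 511
By day 8: 511 surreal numbers.

511


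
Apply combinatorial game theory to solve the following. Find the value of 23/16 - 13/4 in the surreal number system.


x = 23/16, y = 13/4
Converting to common denominator: 16
x = 23/16, y = 52/16
x - y = 23/16 - 13/4 = -29/16

-29/16


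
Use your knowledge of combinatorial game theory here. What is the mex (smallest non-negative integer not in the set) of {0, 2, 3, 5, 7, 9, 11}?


Set = {0, 2, 3, 5, 7, 9, 11}
0 is in the set.
1 is NOT in the set. This is the mex.
mex = 1

1


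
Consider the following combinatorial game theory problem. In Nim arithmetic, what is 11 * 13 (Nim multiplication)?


Nim multiplication is bilinear over XOR: (u XOR v) * w = (u*w) XOR (v*w).
So we split each operand into its bit components and XOR the pairwise Nim products.
11 = 1 + 2 + 8 (as XOR of powers of 2).
13 = 1 + 4 + 8 (as XOR of powers of 2).
Using the standard Nim-product table on single bits:
  2*2 = 3,   2*4 = 8,   2*8 = 12,
  4*4 = 6,   4*8 = 11,  8*8 = 13,
and  1*x = x (identity), k*l = l*k (commutative).
Pairwise Nim products:
  1 * 1 = 1
  1 * 4 = 4
  1 * 8 = 8
  2 * 1 = 2
  2 * 4 = 8
  2 * 8 = 12
  8 * 1 = 8
  8 * 4 = 11
  8 * 8 = 13
XOR them: 1 XOR 4 XOR 8 XOR 2 XOR 8 XOR 12 XOR 8 XOR 11 XOR 13 = 5.
Result: 11 * 13 = 5 (in Nim).

5


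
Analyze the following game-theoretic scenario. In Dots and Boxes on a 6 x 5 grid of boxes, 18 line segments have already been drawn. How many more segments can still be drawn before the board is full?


Grid: 6 x 5 boxes, i.e. 7 rows and 6 columns of dots.
Horizontal edges: (rows + 1) * cols = 7 * 5 = 35
Vertical edges: rows * (cols + 1) = 6 * 6 = 36
Total edges: 35 + 36 = 71
Edges drawn: 18
Remaining: 71 - 18 = 53

53


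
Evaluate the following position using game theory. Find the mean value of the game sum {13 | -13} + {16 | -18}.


G1 = {13 | -13}, G2 = {16 | -18}
Each is a switch {a | b} with numbers a > b; its mean value is (a + b)/2, and mean value is additive over game sums: m(G1 + G2) = m(G1) + m(G2).
Mean of G1 = (13 + (-13))/2 = 0/2 = 0
Mean of G2 = (16 + (-18))/2 = -2/2 = -1
Mean of G1 + G2 = 0 + -1 = -1

-1


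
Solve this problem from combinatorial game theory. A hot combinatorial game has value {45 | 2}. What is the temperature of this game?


The game is {45 | 2}, a switch {a | b} with numbers a > b.
Cooling {a | b} by t gives {a - t | b + t}, which stops being hot when a - t = b + t, i.e. at t = (a - b)/2. So the temperature of a switch is (a - b)/2.
Temperature = (Left option - Right option) / 2
= (45 - (2)) / 2
= 43 / 2
= 43/2

43/2


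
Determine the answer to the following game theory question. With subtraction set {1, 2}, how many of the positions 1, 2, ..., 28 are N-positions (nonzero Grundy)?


Subtraction set S = {1, 2}, so G(n) = n mod 3.
G(n) = 0 when n is a multiple of 3.
Multiples of 3 in [1, 28]: 9
N-positions (nonzero Grundy) = 28 - 9 = 19

19


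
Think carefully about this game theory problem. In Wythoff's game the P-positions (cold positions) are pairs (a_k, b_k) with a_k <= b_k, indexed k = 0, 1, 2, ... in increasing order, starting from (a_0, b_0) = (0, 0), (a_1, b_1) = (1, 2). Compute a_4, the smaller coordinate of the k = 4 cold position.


By Wythoff's theorem, a_k = floor(k * phi) and b_k = floor(k * phi^2) = a_k + k, where phi = (1 + sqrt(5))/2 is the golden ratio.
phi = (1 + sqrt(5))/2 = 1.618034
k = 4
k * phi = 4 * 1.618034 = 6.472136
a_4 = floor(k * phi) = 6

6


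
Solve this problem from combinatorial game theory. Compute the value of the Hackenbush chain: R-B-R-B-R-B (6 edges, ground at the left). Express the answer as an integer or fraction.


Edges (from ground): R-B-R-B-R-B
By Berlekamp's sign-expansion rule, a Blue-Red Hackenbush stalk has the value of the surreal number whose sign sequence is the edge sequence with B -> + and R -> -.
Sign sequence: -+-+-+
Trace the sign expansion in the surreal number tree, starting from 0:
Edge 1: R (sign -) -> bounds (-inf, 0), value = -1
Edge 2: B (sign +) -> bounds (-1, 0), value = -1/2
Edge 3: R (sign -) -> bounds (-1, -1/2), value = -3/4
Edge 4: B (sign +) -> bounds (-3/4, -1/2), value = -5/8
Edge 5: R (sign -) -> bounds (-3/4, -5/8), value = -11/16
Edge 6: B (sign +) -> bounds (-11/16, -5/8), value = -21/32
Game value = -21/32

-21/32


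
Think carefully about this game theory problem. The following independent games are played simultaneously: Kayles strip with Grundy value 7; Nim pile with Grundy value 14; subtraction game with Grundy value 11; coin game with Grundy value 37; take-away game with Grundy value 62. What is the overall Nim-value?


By the Sprague-Grundy theorem, the Grundy value of a sum of games is the XOR of individual Grundy values.
Kayles strip: Grundy value = 7. Running XOR: 0 XOR 7 = 7
Nim pile: Grundy value = 14. Running XOR: 7 XOR 14 = 9
subtraction game: Grundy value = 11. Running XOR: 9 XOR 11 = 2
coin game: Grundy value = 37. Running XOR: 2 XOR 37 = 39
take-away game: Grundy value = 62. Running XOR: 39 XOR 62 = 25
The combined Grundy value is 25.

25


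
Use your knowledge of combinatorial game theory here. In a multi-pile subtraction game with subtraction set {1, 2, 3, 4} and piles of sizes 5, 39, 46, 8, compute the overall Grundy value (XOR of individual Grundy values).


Subtraction set: {1, 2, 3, 4}
For this subtraction set, G(n) = n mod 5 (period = max + 1 = 5).
Pile 1 (size 5): G(5) = 5 mod 5 = 0
Pile 2 (size 39): G(39) = 39 mod 5 = 4
Pile 3 (size 46): G(46) = 46 mod 5 = 1
Pile 4 (size 8): G(8) = 8 mod 5 = 3
Total Grundy value = XOR of all: 0 XOR 4 XOR 1 XOR 3 = 6

6


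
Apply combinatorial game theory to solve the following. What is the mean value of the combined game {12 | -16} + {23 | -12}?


G1 = {12 | -16}, G2 = {23 | -12}
Each is a switch {a | b} with numbers a > b; its mean value is (a + b)/2, and mean value is additive over game sums: m(G1 + G2) = m(G1) + m(G2).
Mean of G1 = (12 + (-16))/2 = -4/2 = -2
Mean of G2 = (23 + (-12))/2 = 11/2 = 11/2
Mean of G1 + G2 = -2 + 11/2 = 7/2

7/2


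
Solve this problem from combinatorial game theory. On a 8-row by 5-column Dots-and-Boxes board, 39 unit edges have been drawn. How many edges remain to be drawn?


Grid: 8 x 5 boxes, i.e. 9 rows and 6 columns of dots.
Horizontal edges: (rows + 1) * cols = 9 * 5 = 45
Vertical edges: rows * (cols + 1) = 8 * 6 = 48
Total edges: 45 + 48 = 93
Edges drawn: 39
Remaining: 93 - 39 = 54

54


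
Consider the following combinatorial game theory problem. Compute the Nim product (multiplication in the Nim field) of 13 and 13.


Nim multiplication is bilinear over XOR: (u XOR v) * w = (u*w) XOR (v*w).
So we split each operand into its bit components and XOR the pairwise Nim products.
13 = 1 + 4 + 8 (as XOR of powers of 2).
13 = 1 + 4 + 8 (as XOR of powers of 2).
Using the standard Nim-product table on single bits:
  2*2 = 3,   2*4 = 8,   2*8 = 12,
  4*4 = 6,   4*8 = 11,  8*8 = 13,
and  1*x = x (identity), k*l = l*k (commutative).
Pairwise Nim products:
  1 * 1 = 1
  1 * 4 = 4
  1 * 8 = 8
  4 * 1 = 4
  4 * 4 = 6
  4 * 8 = 11
  8 * 1 = 8
  8 * 4 = 11
  8 * 8 = 13
XOR them: 1 XOR 4 XOR 8 XOR 4 XOR 6 XOR 11 XOR 8 XOR 11 XOR 13 = 10.
Result: 13 * 13 = 10 (in Nim).

10


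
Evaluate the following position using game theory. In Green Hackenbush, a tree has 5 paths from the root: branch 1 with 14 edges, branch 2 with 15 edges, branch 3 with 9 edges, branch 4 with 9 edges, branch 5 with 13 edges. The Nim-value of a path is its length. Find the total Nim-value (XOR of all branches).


The tree has 5 branches from the ground vertex.
In Green Hackenbush, the Nim-value of a simple path of length k is k.
Branch 1: length 14, Nim-value = 14
Branch 2: length 15, Nim-value = 15
Branch 3: length 9, Nim-value = 9
Branch 4: length 9, Nim-value = 9
Branch 5: length 13, Nim-value = 13
Total Nim-value = XOR of all branch values:
0 XOR 14 = 14
14 XOR 15 = 1
1 XOR 9 = 8
8 XOR 9 = 1
1 XOR 13 = 12
Nim-value of the tree = 12

12


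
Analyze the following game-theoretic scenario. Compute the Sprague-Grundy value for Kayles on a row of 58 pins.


Kayles: a move removes 1 or 2 adjacent pins from a contiguous row.
Removing pins from a row of k leaves two independent rows (a, b) with a + b = k - 1 (one pin) or a + b = k - 2 (two pins); an end removal gives a = 0.
By Sprague-Grundy, G(k) = mex{ G(a) XOR G(b) } over all these splits. G(0) = 0.
G(1): splits (0,0):0^0=0 -> mex({0}) = 1
G(2): splits (0,1):0^1=1 (0,0):0^0=0 -> mex({0, 1}) = 2
G(3): splits (0,2):0^2=2 (1,1):1^1=0 (0,1):0^1=1 -> mex({0, 1, 2}) = 3
G(4): splits (0,3):0^3=3 (1,2):1^2=3 (0,2):0^2=2 (1,1):1^1=0 -> mex({0, 2, 3}) = 1
G(5): splits (0,4):0^1=1 (1,3):1^3=2 (2,2):2^2=0 (0,3):0^3=3 (1,2):1^2=3 -> mex({0, 1, 2, 3}) = 4
G(6) = mex({0, 1, 2, 4}) = 3
G(7) = mex({0, 1, 3, 4, 5}) = 2
G(8) = mex({0, 2, 3, 5, 6}) = 1
G(9) = mex({0, 1, 2, 3, 6, 7}) = 4
G(10) = mex({0, 1, 3, 4, 5, 7}) = 2
G(11) = mex({0, 1, 2, 3, 4, 5}) = 6
G(12) = mex({0, 1, 2, 3, 5, 6, 7}) = 4
G(13) = mex({0, 2, 3, 4, 6, 7}) = 1
G(14) = mex({0, 1, 4, 5, 6, 7}) = 2
G(15) = mex({0, 1, 2, 3, 4, 5, 6}) = 7
G(16) = mex({0, 2, 3, 5, 6, 7}) = 1
G(17) = mex({0, 1, 2, 3, 5, 6, 7}) = 4
G(18) = mex({0, 1, 2, 4, 5, 6}) = 3
G(19) = mex({0, 1, 3, 4, 5, 7}) = 2
G(20) = mex({0, 2, 3, 4, 5, 6, 7}) = 1
G(21) = mex({0, 1, 2, 3, 5, 6, 7}) = 4
G(22) = mex({0, 1, 2, 3, 4, 5, 7}) = 6
G(23) = mex({0, 1, 2, 3, 4, 5, 6}) = 7
G(24) = mex({0, 1, 2, 3, 5, 6, 7}) = 4
G(25) = mex({0, 2, 3, 4, 6, 7}) = 1
G(26) = mex({0, 1, 3, 4, 5, 6, 7}) = 2
G(27) = mex({0, 1, 2, 3, 4, 5, 6, 7}) = 8
G(28) = mex({0, 1, 2, 3, 4, 6, 7, 8}) = 5
G(29) = mex({0, 1, 2, 3, 5, 6, 7, 8, 9}) = 4
G(30) = mex({0, 1, 2, 3, 4, 5, 6, 9, 10}) = 7
G(31) = mex({0, 1, 3, 4, 5, 7, 10, 11}) = 2
G(32) = mex({0, 2, 3, 4, 5, 6, 7, 9, 11}) = 1
G(33) = mex({0, 1, 2, 3, 4, 5, 6, 7, 9, 12}) = 8
G(34) = mex({0, 1, 2, 3, 4, 5, 7, 8, 11, 12}) = 6
G(35) = mex({0, 1, 2, 3, 4, 5, 6, 8, 9, 10, 11}) = 7
G(36) = mex({0, 1, 2, 3, 5, 6, 7, 9, 10}) = 4
G(37) = mex({0, 2, 3, 4, 6, 7, 9, 10, 11, 12}) = 1
G(38) = mex({0, 1, 3, 4, 5, 6, 7, 9, 10, 11, 12}) = 2
G(39) = mex({0, 1, 2, 4, 5, 6, 7, 9, 10, 12, 14}) = 3
G(40) = mex({0, 2, 3, 4, 6, 7, 11, 12, 14}) = 1
G(41) = mex({0, 1, 2, 3, 5, 6, 7, 9, 10, 11, 12}) = 4
G(42) = mex({0, 1, 2, 3, 4, 5, 6, 9, 10}) = 7
G(43) = mex({0, 1, 3, 4, 5, 7, 9, 10, 12, 15}) = 2
G(44) = mex({0, 2, 3, 4, 5, 6, 7, 9, 10, 12, 15}) = 1
G(45) = mex({0, 1, 2, 3, 4, 5, 6, 7, 9, 10, 12, 14}) = 8
G(46) = mex({0, 1, 3, 4, 5, 7, 8, 11, 12, 14}) = 2
G(47) = mex({0, 1, 2, 3, 4, 5, 6, 8, 9, 10, 11, 12}) = 7
G(48) = mex({0, 1, 2, 3, 5, 6, 7, 9, 10}) = 4
G(49) = mex({0, 2, 3, 4, 6, 7, 9, 10, 11, 12, 15}) = 1
G(50) = mex({0, 1, 4, 5, 6, 7, 9, 11, 12, 14, 15}) = 2
G(51) = mex({0, 1, 2, 3, 4, 5, 6, 7, 9, 12, 14, 15}) = 8
G(52) = mex({0, 2, 3, 4, 5, 6, 7, 8, 11, 12, 15}) = 1
G(53) = mex({0, 1, 2, 3, 5, 6, 7, 8, 9, 10, 11, 12}) = 4
G(54) = mex({0, 1, 2, 3, 4, 5, 6, 9, 10}) = 7
G(55) = mex({0, 1, 3, 4, 5, 7, 9, 10, 11, 12}) = 2
G(56) = mex({0, 2, 3, 4, 5, 6, 7, 9, 10, 11, 12, 13, 14}) = 1
G(57) = mex({0, 1, 2, 3, 5, 6, 7, 9, 10, 12, 13, 14, 15}) = 4
G(58) = mex({0, 1, 3, 4, 5, 7, 11, 12, 14, 15}) = 2
Therefore G(58) = 2.

2


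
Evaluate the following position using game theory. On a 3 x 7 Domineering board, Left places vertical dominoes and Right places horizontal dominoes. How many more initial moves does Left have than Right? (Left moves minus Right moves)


Board is 3 x 7 (rows x cols).
Left (vertical) placements: (rows-1) * cols = 2 * 7 = 14
Right (horizontal) placements: rows * (cols-1) = 3 * 6 = 18
Advantage = Left - Right = 14 - 18 = -4

-4


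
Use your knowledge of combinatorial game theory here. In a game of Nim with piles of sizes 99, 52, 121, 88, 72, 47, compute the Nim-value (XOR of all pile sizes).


We need the XOR (exclusive or) of all pile sizes.
After XOR-ing pile 1 (size 99): 0 XOR 99 = 99
After XOR-ing pile 2 (size 52): 99 XOR 52 = 87
After XOR-ing pile 3 (size 121): 87 XOR 121 = 46
After XOR-ing pile 4 (size 88): 46 XOR 88 = 118
After XOR-ing pile 5 (size 72): 118 XOR 72 = 62
After XOR-ing pile 6 (size 47): 62 XOR 47 = 17
The Nim-value of this position is 17.

17


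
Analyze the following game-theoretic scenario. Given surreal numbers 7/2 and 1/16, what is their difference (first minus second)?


x = 7/2, y = 1/16
Converting to common denominator: 16
x = 56/16, y = 1/16
x - y = 7/2 - 1/16 = 55/16

55/16


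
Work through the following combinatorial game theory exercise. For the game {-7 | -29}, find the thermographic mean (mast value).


Game = {-7 | -29}, a switch {a | b} with numbers a > b.
Its thermograph has left wall a - t and right wall b + t, which meet at t = (a - b)/2, where both equal (a + b)/2. So the mast (mean value) is at (a + b)/2.
Mean = (-7 + (-29))/2 = -36/2 = -18

-18


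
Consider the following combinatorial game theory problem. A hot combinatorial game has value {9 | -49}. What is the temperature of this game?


The game is {9 | -49}, a switch {a | b} with numbers a > b.
Cooling {a | b} by t gives {a - t | b + t}, which stops being hot when a - t = b + t, i.e. at t = (a - b)/2. So the temperature of a switch is (a - b)/2.
Temperature = (Left option - Right option) / 2
= (9 - (-49)) / 2
= 58 / 2
= 29

29


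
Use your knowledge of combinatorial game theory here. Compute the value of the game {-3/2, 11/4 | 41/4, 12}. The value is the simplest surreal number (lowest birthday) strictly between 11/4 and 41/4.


Left options: {-3/2, 11/4}, max = 11/4
Right options: {41/4, 12}, min = 41/4
All options are numbers and max(Left) < min(Right), so by the simplicity theorem the value is the simplest (earliest-born) number strictly between 11/4 and 41/4.
Integers 3 through 10 all lie strictly between 11/4 and 41/4.
Among integers, the simplest (lowest birthday = smallest |n|; 0 is born on day 0, +-n on day n) is 3.
No non-integer in the interval can be simpler: if x is a non-integer in the interval, then floor(x) or ceil(x) also lies in the interval (the interval contains an integer), and both are proper prefixes of x's sign expansion, i.e. born earlier. So the game value is 3.
Game value = 3

3


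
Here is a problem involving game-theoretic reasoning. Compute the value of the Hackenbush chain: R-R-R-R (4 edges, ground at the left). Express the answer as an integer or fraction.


Edges (from ground): R-R-R-R
By Berlekamp's sign-expansion rule, a Blue-Red Hackenbush stalk has the value of the surreal number whose sign sequence is the edge sequence with B -> + and R -> -.
Sign sequence: ----
Trace the sign expansion in the surreal number tree, starting from 0:
Edge 1: R (sign -) -> bounds (-inf, 0), value = -1
Edge 2: R (sign -) -> bounds (-inf, -1), value = -2
Edge 3: R (sign -) -> bounds (-inf, -2), value = -3
Edge 4: R (sign -) -> bounds (-inf, -3), value = -4
Game value = -4

-4


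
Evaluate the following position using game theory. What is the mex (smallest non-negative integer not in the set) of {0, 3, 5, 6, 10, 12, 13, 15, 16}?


Set = {0, 3, 5, 6, 10, 12, 13, 15, 16}
0 is in the set.
1 is NOT in the set. This is the mex.
mex = 1

1


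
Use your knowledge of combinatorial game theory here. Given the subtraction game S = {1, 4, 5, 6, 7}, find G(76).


The subtraction set is S = {1, 4, 5, 6, 7}.
G(k) = mex{ G(k - s) : s in S, s <= k }. We compute iteratively: G(0) = 0.
G(1) = mex({0}) = 1
G(2) = mex({1}) = 0
G(3) = mex({0}) = 1
G(4) = mex({0, 1}) = 2
G(5) = mex({0, 1, 2}) = 3
G(6) = mex({0, 1, 3}) = 2
G(7) = mex({0, 1, 2}) = 3
G(8) = mex({0, 1, 2, 3}) = 4
G(9) = mex({0, 1, 2, 3, 4}) = 5
G(10) = mex({1, 2, 3, 5}) = 0
G(11) = mex({0, 2, 3}) = 1
G(12) = mex({1, 2, 3, 4}) = 0
G(13) = mex({0, 2, 3, 4, 5}) = 1
G(14) = mex({0, 1, 3, 4, 5}) = 2
G(15) = mex({0, 1, 2, 4, 5}) = 3
G(16) = mex({0, 1, 3, 5}) = 2
Observe that G(10)..G(16) = 0, 1, 0, 1, 2, 3, 2 repeats G(0)..G(6) = 0, 1, 0, 1, 2, 3, 2.
For k >= max(S) = 7, G(k) is determined by the previous 7 values G(k-7)..G(k-1); a window of 7 consecutive values has recurred shifted by 10, so by induction G(k + 10) = G(k) for all k >= 0: the sequence is periodic from the start with period 10.
One period: G(0..9) = 0, 1, 0, 1, 2, 3, 2, 3, 4, 5.
76 mod 10 = 6, so G(76) = G(6) = 2.

2


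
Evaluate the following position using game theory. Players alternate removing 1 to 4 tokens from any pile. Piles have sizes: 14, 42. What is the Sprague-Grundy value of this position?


Subtraction set: {1, 2, 3, 4}
For this subtraction set, G(n) = n mod 5 (period = max + 1 = 5).
Pile 1 (size 14): G(14) = 14 mod 5 = 4
Pile 2 (size 42): G(42) = 42 mod 5 = 2
Total Grundy value = XOR of all: 4 XOR 2 = 6

6


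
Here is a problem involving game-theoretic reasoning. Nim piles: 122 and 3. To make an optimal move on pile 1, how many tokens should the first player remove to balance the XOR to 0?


Piles: 122 and 3
Current XOR: 122 XOR 3 = 121 (non-zero, so this is an N-position).
To make the XOR zero, we need to find a move that balances the piles.
For pile 1 (size 122): target = 122 XOR 121 = 3
We reduce pile 1 from 122 to 3.
Tokens removed: 122 - 3 = 119
Verification: 3 XOR 3 = 0

119


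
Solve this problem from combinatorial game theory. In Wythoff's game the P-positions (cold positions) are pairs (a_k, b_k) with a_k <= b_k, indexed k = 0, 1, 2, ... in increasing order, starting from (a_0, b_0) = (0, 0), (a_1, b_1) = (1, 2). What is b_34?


By Wythoff's theorem, a_k = floor(k * phi) and b_k = floor(k * phi^2) = a_k + k, where phi = (1 + sqrt(5))/2 is the golden ratio.
phi = (1 + sqrt(5))/2 = 1.618034
phi^2 = phi + 1 = 2.618034
k = 34
k * phi^2 = 34 * 2.618034 = 89.013156
b_34 = floor(k * phi^2) = 89 (check: a_34 + k = 55 + 34 = 89)

89


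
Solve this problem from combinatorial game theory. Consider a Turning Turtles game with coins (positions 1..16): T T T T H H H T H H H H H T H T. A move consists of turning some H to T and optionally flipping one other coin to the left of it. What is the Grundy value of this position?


Coins: T T T T H H H T H H H H H T H T
Key fact: a single head at position k behaves exactly like a Nim heap of size k (turning it to T and optionally flipping a coin at j < k corresponds to moving the heap from k to j, or to 0), and heads combine as a disjunctive sum (two heads at the same place would cancel, matching j XOR j = 0). So the Nim-value is the XOR of the 1-indexed positions of the heads.
Face-up positions (1-indexed): [5, 6, 7, 9, 10, 11, 12, 13, 15]
XOR 0 with 5: 0 XOR 5 = 5
XOR 5 with 6: 5 XOR 6 = 3
XOR 3 with 7: 3 XOR 7 = 4
XOR 4 with 9: 4 XOR 9 = 13
XOR 13 with 10: 13 XOR 10 = 7
XOR 7 with 11: 7 XOR 11 = 12
XOR 12 with 12: 12 XOR 12 = 0
XOR 0 with 13: 0 XOR 13 = 13
XOR 13 with 15: 13 XOR 15 = 2
Nim-value = 2

2


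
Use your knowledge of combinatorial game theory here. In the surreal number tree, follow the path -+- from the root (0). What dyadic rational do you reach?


Sign expansion: -+-
Rule: track bounds (lo, hi), initially (-inf, +inf). On '+', the current value becomes lo and we move to the simplest number in (value, hi): value + 1 if hi = +inf, otherwise the midpoint (value + hi)/2. On '-', the current value becomes hi and we move to value - 1 if lo = -inf, otherwise the midpoint (lo + value)/2.
Start at 0.
Step 1: sign = -, move left. Bounds: (-inf, 0). Value = -1
Step 2: sign = +, move right. Bounds: (-1, 0). Value = -1/2
Step 3: sign = -, move left. Bounds: (-1, -1/2). Value = -3/4
The surreal number with sign expansion -+- is -3/4.

-3/4


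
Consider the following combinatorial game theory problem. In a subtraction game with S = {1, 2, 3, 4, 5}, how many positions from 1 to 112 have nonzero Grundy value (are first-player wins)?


Subtraction set S = {1, 2, 3, 4, 5}, so G(n) = n mod 6.
G(n) = 0 when n is a multiple of 6.
Multiples of 6 in [1, 112]: 18
N-positions (nonzero Grundy) = 112 - 18 = 94

94


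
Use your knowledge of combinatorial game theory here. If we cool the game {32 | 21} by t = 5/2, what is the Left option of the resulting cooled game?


Original game: {32 | 21} (a switch {a | b} with a > b).
Cooling by t (for t below the temperature (a - b)/2 = 11/2) taxes each move by t: {a | b} cooled by t is {a - t | b + t}.
Cooling amount: t = 5/2
Cooled Left option: 32 - 5/2 = 59/2
Cooled Right option: 21 + 5/2 = 47/2
Cooled game: {59/2 | 47/2}
Left option = 59/2

59/2


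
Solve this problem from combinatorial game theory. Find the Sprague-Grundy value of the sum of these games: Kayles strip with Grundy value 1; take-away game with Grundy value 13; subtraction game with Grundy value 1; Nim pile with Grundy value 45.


By the Sprague-Grundy theorem, the Grundy value of a sum of games is the XOR of individual Grundy values.
Kayles strip: Grundy value = 1. Running XOR: 0 XOR 1 = 1
take-away game: Grundy value = 13. Running XOR: 1 XOR 13 = 12
subtraction game: Grundy value = 1. Running XOR: 12 XOR 1 = 13
Nim pile: Grundy value = 45. Running XOR: 13 XOR 45 = 32
The combined Grundy value is 32.

32


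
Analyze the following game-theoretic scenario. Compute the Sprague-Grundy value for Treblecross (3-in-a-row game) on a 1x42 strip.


Treblecross: place X on empty cells; 3-in-a-row wins.
Playing within two cells of an existing X lets the opponent win at once, so sensible play treats the cells i-2..i+2 around each X as dead. The player left with no safe cell loses, so this is a normal-play take-away game on strips of safe cells.
Placing X at cell i (0-indexed) of a strip of k safe cells leaves independent strips of sizes max(0, i-2) and max(0, k-i-3). Hence G(k) = mex{ G(max(0,i-2)) XOR G(max(0,k-i-3)) : 0 <= i < k }, with G(0) = 0.
G(1): splits (0,0):0^0=0 -> mex({0}) = 1
G(2): splits (0,0):0^0=0 -> mex({0}) = 1
G(3): splits (0,0):0^0=0 -> mex({0}) = 1
G(4): splits (0,1):0^1=1 (0,0):0^0=0 -> mex({0, 1}) = 2
G(5): splits (0,2):0^1=1 (0,1):0^1=1 (0,0):0^0=0 -> mex({0, 1}) = 2
G(6) = mex({1}) = 0
G(7) = mex({0, 1, 2}) = 3
G(8) = mex({0, 1, 2}) = 3
G(9) = mex({0, 2}) = 1
G(10) = mex({0, 2, 3}) = 1
G(11) = mex({0, 3}) = 1
G(12) = mex({1, 3}) = 0
G(13) = mex({0, 1, 2, 3}) = 4
G(14) = mex({0, 1, 2}) = 3
G(15) = mex({0, 1, 2}) = 3
G(16) = mex({0, 1, 2, 4}) = 3
G(17) = mex({0, 1, 3, 4}) = 2
G(18) = mex({0, 1, 3, 4}) = 2
G(19) = mex({0, 1, 3, 5}) = 2
G(20) = mex({0, 1, 2, 3, 5}) = 4
G(21) = mex({0, 1, 2, 3, 5}) = 4
G(22) = mex({1, 2, 6}) = 0
G(23) = mex({0, 1, 2, 3, 4, 6}) = 5
G(24) = mex({0, 1, 2, 3, 4}) = 5
G(25) = mex({0, 1, 3, 4, 7}) = 2
G(26) = mex({0, 1, 3, 4, 5, 7}) = 2
G(27) = mex({0, 1, 3, 5}) = 2
G(28) = mex({0, 1, 2, 5}) = 3
G(29) = mex({0, 1, 2, 4, 5, 6}) = 3
G(30) = mex({1, 2, 4, 6}) = 0
G(31) = mex({0, 1, 2, 3, 4, 6}) = 5
G(32) = mex({1, 2, 3, 4, 7}) = 0
G(33) = mex({0, 3, 7}) = 1
G(34) = mex({0, 2, 3, 5, 7}) = 1
G(35) = mex({0, 2, 3, 5, 6}) = 1
G(36) = mex({0, 1, 2, 5, 6}) = 3
G(37) = mex({0, 1, 2, 4, 5, 6}) = 3
G(38) = mex({0, 1, 2, 4}) = 3
G(39) = mex({0, 1, 2, 3, 4, 7}) = 5
G(40) = mex({0, 1, 2, 3, 4, 5, 7}) = 6
G(41) = mex({0, 1, 2, 3, 5, 7}) = 4
G(42) = mex({0, 1, 2, 3, 5, 6, 7}) = 4
Therefore G(42) = 4.

4


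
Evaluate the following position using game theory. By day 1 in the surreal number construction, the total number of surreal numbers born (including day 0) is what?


Day 0: {|} = 0 is born. Count = 1.
Day n: the number of surreal numbers born by day n is 2^(n+1) - 1.
By day 0: 2^1 - 1 = 1
By day 1: 2^2 - 1 = 3
By day 1: 3 surreal numbers.

3


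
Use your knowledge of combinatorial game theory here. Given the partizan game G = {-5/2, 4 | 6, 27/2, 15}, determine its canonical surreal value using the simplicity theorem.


Left options: {-5/2, 4}, max = 4
Right options: {6, 27/2, 15}, min = 6
All options are numbers and max(Left) < min(Right), so by the simplicity theorem the value is the simplest (earliest-born) number strictly between 4 and 6.
The only integer strictly between 4 and 6 is 5.
No non-integer in the interval can be simpler: if x is a non-integer in the interval, then floor(x) or ceil(x) also lies in the interval (the interval contains an integer), and both are proper prefixes of x's sign expansion, i.e. born earlier. So the game value is 5.
Game value = 5

5


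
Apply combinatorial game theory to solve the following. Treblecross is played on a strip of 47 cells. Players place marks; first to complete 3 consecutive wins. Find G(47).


Treblecross: place X on empty cells; 3-in-a-row wins.
Playing within two cells of an existing X lets the opponent win at once, so sensible play treats the cells i-2..i+2 around each X as dead. The player left with no safe cell loses, so this is a normal-play take-away game on strips of safe cells.
Placing X at cell i (0-indexed) of a strip of k safe cells leaves independent strips of sizes max(0, i-2) and max(0, k-i-3). Hence G(k) = mex{ G(max(0,i-2)) XOR G(max(0,k-i-3)) : 0 <= i < k }, with G(0) = 0.
G(1): splits (0,0):0^0=0 -> mex({0}) = 1
G(2): splits (0,0):0^0=0 -> mex({0}) = 1
G(3): splits (0,0):0^0=0 -> mex({0}) = 1
G(4): splits (0,1):0^1=1 (0,0):0^0=0 -> mex({0, 1}) = 2
G(5): splits (0,2):0^1=1 (0,1):0^1=1 (0,0):0^0=0 -> mex({0, 1}) = 2
G(6) = mex({1}) = 0
G(7) = mex({0, 1, 2}) = 3
G(8) = mex({0, 1, 2}) = 3
G(9) = mex({0, 2}) = 1
G(10) = mex({0, 2, 3}) = 1
G(11) = mex({0, 3}) = 1
G(12) = mex({1, 3}) = 0
G(13) = mex({0, 1, 2, 3}) = 4
G(14) = mex({0, 1, 2}) = 3
G(15) = mex({0, 1, 2}) = 3
G(16) = mex({0, 1, 2, 4}) = 3
G(17) = mex({0, 1, 3, 4}) = 2
G(18) = mex({0, 1, 3, 4}) = 2
G(19) = mex({0, 1, 3, 5}) = 2
G(20) = mex({0, 1, 2, 3, 5}) = 4
G(21) = mex({0, 1, 2, 3, 5}) = 4
G(22) = mex({1, 2, 6}) = 0
G(23) = mex({0, 1, 2, 3, 4, 6}) = 5
G(24) = mex({0, 1, 2, 3, 4}) = 5
G(25) = mex({0, 1, 3, 4, 7}) = 2
G(26) = mex({0, 1, 3, 4, 5, 7}) = 2
G(27) = mex({0, 1, 3, 5}) = 2
G(28) = mex({0, 1, 2, 5}) = 3
G(29) = mex({0, 1, 2, 4, 5, 6}) = 3
G(30) = mex({1, 2, 4, 6}) = 0
G(31) = mex({0, 1, 2, 3, 4, 6}) = 5
G(32) = mex({1, 2, 3, 4, 7}) = 0
G(33) = mex({0, 3, 7}) = 1
G(34) = mex({0, 2, 3, 5, 7}) = 1
G(35) = mex({0, 2, 3, 5, 6}) = 1
G(36) = mex({0, 1, 2, 5, 6}) = 3
G(37) = mex({0, 1, 2, 4, 5, 6}) = 3
G(38) = mex({0, 1, 2, 4}) = 3
G(39) = mex({0, 1, 2, 3, 4, 7}) = 5
G(40) = mex({0, 1, 2, 3, 4, 5, 7}) = 6
G(41) = mex({0, 1, 2, 3, 5, 7}) = 4
G(42) = mex({0, 1, 2, 3, 5, 6, 7}) = 4
G(43) = mex({0, 2, 3, 5, 6}) = 1
G(44) = mex({1, 2, 3, 4, 5, 6}) = 0
G(45) = mex({0, 1, 2, 3, 4, 6, 7}) = 5
G(46) = mex({0, 1, 2, 3, 4, 7}) = 5
G(47) = mex({0, 1, 2, 3, 4, 5, 7}) = 6
Therefore G(47) = 6.

6


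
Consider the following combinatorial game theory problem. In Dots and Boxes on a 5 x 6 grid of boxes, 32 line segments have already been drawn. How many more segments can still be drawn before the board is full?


Grid: 5 x 6 boxes, i.e. 6 rows and 7 columns of dots.
Horizontal edges: (rows + 1) * cols = 6 * 6 = 36
Vertical edges: rows * (cols + 1) = 5 * 7 = 35
Total edges: 36 + 35 = 71
Edges drawn: 32
Remaining: 71 - 32 = 39

39


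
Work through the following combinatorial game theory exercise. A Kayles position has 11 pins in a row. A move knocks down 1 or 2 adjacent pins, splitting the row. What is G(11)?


Kayles: a move removes 1 or 2 adjacent pins from a contiguous row.
Removing pins from a row of k leaves two independent rows (a, b) with a + b = k - 1 (one pin) or a + b = k - 2 (two pins); an end removal gives a = 0.
By Sprague-Grundy, G(k) = mex{ G(a) XOR G(b) } over all these splits. G(0) = 0.
G(1): splits (0,0):0^0=0 -> mex({0}) = 1
G(2): splits (0,1):0^1=1 (0,0):0^0=0 -> mex({0, 1}) = 2
G(3): splits (0,2):0^2=2 (1,1):1^1=0 (0,1):0^1=1 -> mex({0, 1, 2}) = 3
G(4): splits (0,3):0^3=3 (1,2):1^2=3 (0,2):0^2=2 (1,1):1^1=0 -> mex({0, 2, 3}) = 1
G(5): splits (0,4):0^1=1 (1,3):1^3=2 (2,2):2^2=0 (0,3):0^3=3 (1,2):1^2=3 -> mex({0, 1, 2, 3}) = 4
G(6) = mex({0, 1, 2, 4}) = 3
G(7) = mex({0, 1, 3, 4, 5}) = 2
G(8) = mex({0, 2, 3, 5, 6}) = 1
G(9) = mex({0, 1, 2, 3, 6, 7}) = 4
G(10) = mex({0, 1, 3, 4, 5, 7}) = 2
G(11) = mex({0, 1, 2, 3, 4, 5}) = 6
Therefore G(11) = 6.

6


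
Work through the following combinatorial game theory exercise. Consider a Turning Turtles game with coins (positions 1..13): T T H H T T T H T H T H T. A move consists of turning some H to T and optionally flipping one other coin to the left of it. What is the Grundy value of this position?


Coins: T T H H T T T H T H T H T
Key fact: a single head at position k behaves exactly like a Nim heap of size k (turning it to T and optionally flipping a coin at j < k corresponds to moving the heap from k to j, or to 0), and heads combine as a disjunctive sum (two heads at the same place would cancel, matching j XOR j = 0). So the Nim-value is the XOR of the 1-indexed positions of the heads.
Face-up positions (1-indexed): [3, 4, 8, 10, 12]
XOR 0 with 3: 0 XOR 3 = 3
XOR 3 with 4: 3 XOR 4 = 7
XOR 7 with 8: 7 XOR 8 = 15
XOR 15 with 10: 15 XOR 10 = 5
XOR 5 with 12: 5 XOR 12 = 9
Nim-value = 9

9


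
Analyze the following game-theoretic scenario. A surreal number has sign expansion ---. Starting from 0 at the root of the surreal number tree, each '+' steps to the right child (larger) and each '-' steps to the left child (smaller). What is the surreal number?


Sign expansion: ---
Rule: track bounds (lo, hi), initially (-inf, +inf). On '+', the current value becomes lo and we move to the simplest number in (value, hi): value + 1 if hi = +inf, otherwise the midpoint (value + hi)/2. On '-', the current value becomes hi and we move to value - 1 if lo = -inf, otherwise the midpoint (lo + value)/2.
Start at 0.
Step 1: sign = -, move left. Bounds: (-inf, 0). Value = -1
Step 2: sign = -, move left. Bounds: (-inf, -1). Value = -2
Step 3: sign = -, move left. Bounds: (-inf, -2). Value = -3
The surreal number with sign expansion --- is -3.

-3


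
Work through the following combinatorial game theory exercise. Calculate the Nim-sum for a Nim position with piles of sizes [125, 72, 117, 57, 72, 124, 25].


We need the XOR (exclusive or) of all pile sizes.
After XOR-ing pile 1 (size 125): 0 XOR 125 = 125
After XOR-ing pile 2 (size 72): 125 XOR 72 = 53
After XOR-ing pile 3 (size 117): 53 XOR 117 = 64
After XOR-ing pile 4 (size 57): 64 XOR 57 = 121
After XOR-ing pile 5 (size 72): 121 XOR 72 = 49
After XOR-ing pile 6 (size 124): 49 XOR 124 = 77
After XOR-ing pile 7 (size 25): 77 XOR 25 = 84
The Nim-value of this position is 84.

84


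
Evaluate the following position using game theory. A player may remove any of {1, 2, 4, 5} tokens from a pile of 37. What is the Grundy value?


The subtraction set is S = {1, 2, 4, 5}.
G(k) = mex{ G(k - s) : s in S, s <= k }. We compute iteratively: G(0) = 0.
G(1) = mex({0}) = 1
G(2) = mex({0, 1}) = 2
G(3) = mex({1, 2}) = 0
G(4) = mex({0, 2}) = 1
G(5) = mex({0, 1}) = 2
G(6) = mex({1, 2}) = 0
G(7) = mex({0, 2}) = 1
Observe that G(3)..G(7) = 0, 1, 2, 0, 1 repeats G(0)..G(4) = 0, 1, 2, 0, 1.
For k >= max(S) = 5, G(k) is determined by the previous 5 values G(k-5)..G(k-1); a window of 5 consecutive values has recurred shifted by 3, so by induction G(k + 3) = G(k) for all k >= 0: the sequence is periodic from the start with period 3.
One period: G(0..2) = 0, 1, 2.
37 mod 3 = 1, so G(37) = G(1) = 1.

1
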